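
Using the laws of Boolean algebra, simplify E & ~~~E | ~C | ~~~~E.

~C | E

E & ~~~E | ~C | ~~~~E
= E & ~E | ~C | ~~~~E   [double negation]
= E & ~E | ~C | ~~E   [double negation]
= ~C | ~~E   [complement / identity]
= ~C | E   [double negation]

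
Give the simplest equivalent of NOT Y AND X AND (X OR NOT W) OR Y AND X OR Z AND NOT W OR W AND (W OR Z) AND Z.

NOT Y AND X AND (X OR NOT W) OR Y AND X OR Z AND NOT W OR W AND (W OR Z) AND Z
= NOT Y AND X AND (X OR NOT W) OR Y AND X OR Z AND NOT W OR W AND Z   [absorption]
= NOT Y AND X AND (X OR NOT W) OR Y AND X OR Z   [distribution]
= NOT Y AND X OR Y AND X OR Z   [absorption]
= X OR Z   [distribution]

X OR Z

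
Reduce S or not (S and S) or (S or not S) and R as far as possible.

True

S or not (S and S) or (S or not S) and R
= S or not S or (S or not S) and R   (idempotence)
= S or not S   (absorption)
= True   (complement)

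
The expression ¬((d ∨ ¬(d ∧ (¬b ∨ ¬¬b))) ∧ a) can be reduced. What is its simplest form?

¬a

¬((d ∨ ¬(d ∧ (¬b ∨ ¬¬b))) ∧ a)
= ¬((d ∨ ¬(d ∧ (¬b ∨ b))) ∧ a)
= ¬((d ∨ ¬d) ∧ a)
= ¬a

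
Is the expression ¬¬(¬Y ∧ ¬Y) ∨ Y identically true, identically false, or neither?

¬¬(¬Y ∧ ¬Y) ∨ Y
= ¬¬¬Y ∨ Y
= ¬Y ∨ Y
= True

identically true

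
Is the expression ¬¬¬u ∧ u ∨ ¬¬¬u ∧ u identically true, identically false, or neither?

identically false

¬¬¬u ∧ u ∨ ¬¬¬u ∧ u
= ¬¬¬u ∧ u   (idempotence)
= ¬u ∧ u   (double negation)
= False   (complement)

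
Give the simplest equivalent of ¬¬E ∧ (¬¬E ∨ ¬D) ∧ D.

E ∧ D

¬¬E ∧ (¬¬E ∨ ¬D) ∧ D
= ¬¬E ∧ D   — absorption
= E ∧ D   — double negation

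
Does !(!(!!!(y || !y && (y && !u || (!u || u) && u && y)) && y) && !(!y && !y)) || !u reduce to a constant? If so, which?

!(!(!!!(y || !y && (y && !u || (!u || u) && u && y)) && y) && !(!y && !y)) || !u
= !(!(!!!(y || !y && (y && !u || u && y)) && y) && !(!y && !y)) || !u   (complement / identity)
= !(!(!!!(y || !y && y) && y) && !(!y && !y)) || !u   (distribution)
= !(!(!!!y && y) && !(!y && !y)) || !u   (complement / identity)
= !!!y && y || !y && !y || !u   (De Morgan)
= !y && y || !y && !y || !u   (double negation)
= !y || !u   (distribution)
This depends on u, y, so it is not a constant.

no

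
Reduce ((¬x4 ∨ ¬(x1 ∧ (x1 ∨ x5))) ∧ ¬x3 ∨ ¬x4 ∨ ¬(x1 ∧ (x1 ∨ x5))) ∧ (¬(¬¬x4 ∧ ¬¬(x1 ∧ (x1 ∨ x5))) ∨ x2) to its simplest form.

((¬x4 ∨ ¬(x1 ∧ (x1 ∨ x5))) ∧ ¬x3 ∨ ¬x4 ∨ ¬(x1 ∧ (x1 ∨ x5))) ∧ (¬(¬¬x4 ∧ ¬¬(x1 ∧ (x1 ∨ x5))) ∨ x2)
= ((¬x4 ∨ ¬(x1 ∧ (x1 ∨ x5))) ∧ ¬x3 ∨ ¬x4 ∨ ¬(x1 ∧ (x1 ∨ x5))) ∧ (¬x4 ∨ ¬(x1 ∧ (x1 ∨ x5)) ∨ x2)   [De Morgan]
= (¬x4 ∨ ¬(x1 ∧ (x1 ∨ x5))) ∧ (¬x4 ∨ ¬(x1 ∧ (x1 ∨ x5)) ∨ x2)   [absorption]
= ¬x4 ∨ ¬(x1 ∧ (x1 ∨ x5))   [absorption]
= ¬x4 ∨ ¬x1   [absorption]

¬x4 ∨ ¬x1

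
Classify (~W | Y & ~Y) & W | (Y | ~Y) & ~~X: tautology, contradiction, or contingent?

(~W | Y & ~Y) & W | (Y | ~Y) & ~~X
= ~W & W | (Y | ~Y) & ~~X   [complement / identity]
= ~W & W | ~~X   [complement / identity]
= ~~X   [complement / identity]
= X   [double negation]
This depends on X, so it is not a constant.

contingent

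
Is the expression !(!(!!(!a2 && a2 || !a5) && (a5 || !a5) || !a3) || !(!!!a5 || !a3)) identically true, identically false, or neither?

neither

!(!(!!(!a2 && a2 || !a5) && (a5 || !a5) || !a3) || !(!!!a5 || !a3))
= !(!(!!(!a2 && a2 || !a5) || !a3) || !(!!!a5 || !a3))   — complement / identity
= !(!(!!!a5 || !a3) || !(!!!a5 || !a3))   — complement / identity
= !!(!!!a5 || !a3)   — idempotence
= !!!a5 || !a3   — double negation
= !a5 || !a3   — double negation
This depends on a3, a5, so it is not a constant.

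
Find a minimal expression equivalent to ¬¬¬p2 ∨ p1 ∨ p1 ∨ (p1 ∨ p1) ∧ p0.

¬¬¬p2 ∨ p1 ∨ p1 ∨ (p1 ∨ p1) ∧ p0
= ¬¬¬p2 ∨ p1 ∨ p1   — absorption
= ¬¬¬p2 ∨ p1   — idempotence
= ¬p2 ∨ p1   — double negation

¬p2 ∨ p1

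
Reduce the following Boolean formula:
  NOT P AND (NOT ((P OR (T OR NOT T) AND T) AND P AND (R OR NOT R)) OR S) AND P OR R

R

NOT P AND (NOT ((P OR (T OR NOT T) AND T) AND P AND (R OR NOT R)) OR S) AND P OR R
= NOT P AND (NOT ((P OR T) AND P AND (R OR NOT R)) OR S) AND P OR R   (complement / identity)
= NOT P AND (NOT ((P OR T) AND P) OR S) AND P OR R   (complement / identity)
= NOT P AND (NOT P OR S) AND P OR R   (absorption)
= NOT P AND P OR R   (absorption)
= R   (complement / identity)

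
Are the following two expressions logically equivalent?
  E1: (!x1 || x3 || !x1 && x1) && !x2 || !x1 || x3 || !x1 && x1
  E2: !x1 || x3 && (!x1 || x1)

E1: (!x1 || x3 || !x1 && x1) && !x2 || !x1 || x3 || !x1 && x1
    = !x1 || x3 || !x1 && x1
    = !x1 || x3
E2: !x1 || x3 && (!x1 || x1)
    = !x1 || x3
Both reduce to !x1 || x3, so they are equivalent.

Yes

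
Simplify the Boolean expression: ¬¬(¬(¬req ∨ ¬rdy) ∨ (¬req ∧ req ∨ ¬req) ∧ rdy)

¬¬(¬(¬req ∨ ¬rdy) ∨ (¬req ∧ req ∨ ¬req) ∧ rdy)
= ¬¬(req ∧ rdy ∨ (¬req ∧ req ∨ ¬req) ∧ rdy)   [De Morgan]
= ¬¬(req ∧ rdy ∨ ¬req ∧ rdy)   [complement / identity]
= ¬¬rdy   [distribution]
= rdy   [double negation]

rdy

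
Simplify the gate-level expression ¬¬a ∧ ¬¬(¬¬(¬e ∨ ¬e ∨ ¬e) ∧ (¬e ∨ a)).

¬¬a ∧ ¬¬(¬¬(¬e ∨ ¬e ∨ ¬e) ∧ (¬e ∨ a))
= ¬¬a ∧ ¬¬((¬e ∨ ¬e ∨ ¬e) ∧ (¬e ∨ a))   — double negation
= ¬¬a ∧ ¬¬(¬e ∨ (¬e ∨ ¬e) ∧ a)   — distribution
= ¬¬a ∧ (¬e ∨ (¬e ∨ ¬e) ∧ a)   — double negation
= ¬¬a ∧ (¬e ∨ ¬e ∧ a)   — idempotence
= ¬¬a ∧ ¬e   — absorption
= a ∧ ¬e   — double negation

a ∧ ¬e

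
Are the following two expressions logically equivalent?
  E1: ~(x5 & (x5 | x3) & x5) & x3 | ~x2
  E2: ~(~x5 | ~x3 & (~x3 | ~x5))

No

E1: ~(x5 & (x5 | x3) & x5) & x3 | ~x2
    = ~(x5 & x5) & x3 | ~x2   (absorption)
    = ~x5 & x3 | ~x2   (idempotence)
E2: ~(~x5 | ~x3 & (~x3 | ~x5))
    = ~(~x5 | ~x3)   (absorption)
    = x5 & x3   (De Morgan)
These differ: at x2=0, x3=1, x5=0, E1 = 1 but E2 = 0.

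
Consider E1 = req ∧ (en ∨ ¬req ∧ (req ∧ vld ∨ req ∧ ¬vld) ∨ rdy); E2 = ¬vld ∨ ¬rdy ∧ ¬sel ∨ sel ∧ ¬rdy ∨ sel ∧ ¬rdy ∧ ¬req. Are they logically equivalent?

No

E1: req ∧ (en ∨ ¬req ∧ (req ∧ vld ∨ req ∧ ¬vld) ∨ rdy)
    = req ∧ (en ∨ ¬req ∧ req ∨ rdy)
    = req ∧ (en ∨ rdy)
E2: ¬vld ∨ ¬rdy ∧ ¬sel ∨ sel ∧ ¬rdy ∨ sel ∧ ¬rdy ∧ ¬req
    = ¬vld ∨ ¬rdy ∧ ¬sel ∨ sel ∧ ¬rdy
    = ¬vld ∨ ¬rdy
These differ: at en=1, rdy=1, req=0, sel=0, vld=0, E1 = 0 but E2 = 1.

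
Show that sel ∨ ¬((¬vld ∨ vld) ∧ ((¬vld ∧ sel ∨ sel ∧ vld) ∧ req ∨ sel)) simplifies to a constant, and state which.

sel ∨ ¬((¬vld ∨ vld) ∧ ((¬vld ∧ sel ∨ sel ∧ vld) ∧ req ∨ sel))
= sel ∨ ¬((¬vld ∨ vld) ∧ (sel ∧ req ∨ sel))
= sel ∨ ¬(sel ∧ req ∨ sel)
= sel ∨ ¬sel
= True

True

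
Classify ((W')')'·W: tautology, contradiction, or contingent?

contradiction

((W')')'·W
= W'·W   (double negation)
= 0   (complement)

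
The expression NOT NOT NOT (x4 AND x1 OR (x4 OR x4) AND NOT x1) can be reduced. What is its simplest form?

NOT x4

NOT NOT NOT (x4 AND x1 OR (x4 OR x4) AND NOT x1)
= NOT NOT NOT (x4 AND x1 OR x4 AND NOT x1)   (idempotence)
= NOT (x4 AND x1 OR x4 AND NOT x1)   (double negation)
= NOT x4   (distribution)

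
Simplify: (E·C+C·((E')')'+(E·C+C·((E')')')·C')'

(E·C+C·((E')')'+(E·C+C·((E')')')·C')'
= (E·C+C·((E')')')'   (absorption)
= (E·C+C·E')'   (double negation)
= C'   (distribution)

C'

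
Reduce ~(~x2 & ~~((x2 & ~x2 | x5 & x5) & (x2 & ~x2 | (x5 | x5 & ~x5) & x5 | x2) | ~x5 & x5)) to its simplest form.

~(~x2 & ~~((x2 & ~x2 | x5 & x5) & (x2 & ~x2 | (x5 | x5 & ~x5) & x5 | x2) | ~x5 & x5))
= ~(~x2 & ~~((x2 & ~x2 | x5 & x5) & (x2 & ~x2 | x5 & x5 | x2) | ~x5 & x5))   [complement / identity]
= ~(~x2 & ~~(x2 & ~x2 | x5 & x5 | ~x5 & x5))   [absorption]
= ~(~x2 & ~~(x5 & x5 | ~x5 & x5))   [complement / identity]
= x2 | ~(x5 & x5 | ~x5 & x5)   [De Morgan]
= x2 | ~x5   [distribution]

x2 | ~x5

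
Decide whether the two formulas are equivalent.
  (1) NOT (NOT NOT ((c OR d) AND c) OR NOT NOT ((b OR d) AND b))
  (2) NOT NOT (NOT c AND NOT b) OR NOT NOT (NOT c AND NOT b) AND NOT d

E1: NOT (NOT NOT ((c OR d) AND c) OR NOT NOT ((b OR d) AND b))
    = NOT (NOT NOT c OR NOT NOT ((b OR d) AND b))   [absorption]
    = NOT (NOT NOT c OR NOT NOT b)   [absorption]
    = NOT c AND NOT b   [De Morgan]
E2: NOT NOT (NOT c AND NOT b) OR NOT NOT (NOT c AND NOT b) AND NOT d
    = NOT NOT (NOT c AND NOT b)   [absorption]
    = NOT c AND NOT b   [double negation]
Both reduce to NOT c AND NOT b, so they are equivalent.

Yes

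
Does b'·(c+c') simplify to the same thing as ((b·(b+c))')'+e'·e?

E1: b'·(c+c')
    = b'   (complement / identity)
E2: ((b·(b+c))')'+e'·e
    = (b')'+e'·e   (absorption)
    = (b')'   (complement / identity)
    = b   (double negation)
These differ: at b=1, c=1, e=0, E1 = 0 but E2 = 1.

No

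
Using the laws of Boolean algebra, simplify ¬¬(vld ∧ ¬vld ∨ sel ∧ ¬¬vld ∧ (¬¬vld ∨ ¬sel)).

¬¬(vld ∧ ¬vld ∨ sel ∧ ¬¬vld ∧ (¬¬vld ∨ ¬sel))
= ¬¬(vld ∧ ¬vld ∨ sel ∧ ¬¬vld)   (absorption)
= ¬¬(vld ∧ ¬vld ∨ sel ∧ vld)   (double negation)
= ¬¬(sel ∧ vld)   (complement / identity)
= sel ∧ vld   (double negation)

sel ∧ vld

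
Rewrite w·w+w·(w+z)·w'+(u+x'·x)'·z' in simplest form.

w·w+w·(w+z)·w'+(u+x'·x)'·z'
= w·w+w·(w+z)·w'+u'·z'   — complement / identity
= w·w+w·w'+u'·z'   — absorption
= w+u'·z'   — distribution

w+u'·z'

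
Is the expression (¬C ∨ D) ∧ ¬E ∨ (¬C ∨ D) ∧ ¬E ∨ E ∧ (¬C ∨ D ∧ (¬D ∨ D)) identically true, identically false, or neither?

(¬C ∨ D) ∧ ¬E ∨ (¬C ∨ D) ∧ ¬E ∨ E ∧ (¬C ∨ D ∧ (¬D ∨ D))
= (¬C ∨ D) ∧ ¬E ∨ E ∧ (¬C ∨ D ∧ (¬D ∨ D))   (idempotence)
= (¬C ∨ D) ∧ ¬E ∨ E ∧ (¬C ∨ D)   (complement / identity)
= ¬C ∨ D   (distribution)
This depends on C, D, so it is not a constant.

neither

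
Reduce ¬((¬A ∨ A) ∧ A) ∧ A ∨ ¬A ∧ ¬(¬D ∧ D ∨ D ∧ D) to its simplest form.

¬((¬A ∨ A) ∧ A) ∧ A ∨ ¬A ∧ ¬(¬D ∧ D ∨ D ∧ D)
= ¬((¬A ∨ A) ∧ A) ∧ A ∨ ¬A ∧ ¬D   [distribution]
= ¬A ∧ A ∨ ¬A ∧ ¬D   [complement / identity]
= ¬A ∧ ¬D   [complement / identity]

¬A ∧ ¬D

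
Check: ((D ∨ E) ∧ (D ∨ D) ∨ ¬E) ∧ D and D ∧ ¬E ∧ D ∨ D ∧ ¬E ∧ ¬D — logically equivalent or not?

No

E1: ((D ∨ E) ∧ (D ∨ D) ∨ ¬E) ∧ D
    = ((D ∨ E) ∧ D ∨ ¬E) ∧ D   (idempotence)
    = (D ∨ ¬E) ∧ D   (absorption)
    = D   (absorption)
E2: D ∧ ¬E ∧ D ∨ D ∧ ¬E ∧ ¬D
    = D ∧ ¬E   (distribution)
These differ: at D=1, E=1, E1 = 1 but E2 = 0.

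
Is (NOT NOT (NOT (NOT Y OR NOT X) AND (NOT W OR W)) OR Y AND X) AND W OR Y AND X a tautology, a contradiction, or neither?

(NOT NOT (NOT (NOT Y OR NOT X) AND (NOT W OR W)) OR Y AND X) AND W OR Y AND X
= (NOT (NOT Y OR NOT X) AND (NOT W OR W) OR Y AND X) AND W OR Y AND X   (double negation)
= (Y AND X AND (NOT W OR W) OR Y AND X) AND W OR Y AND X   (De Morgan)
= (Y AND X OR Y AND X) AND W OR Y AND X   (complement / identity)
= Y AND X AND W OR Y AND X   (idempotence)
= Y AND X   (absorption)
This depends on X, Y, so it is not a constant.

neither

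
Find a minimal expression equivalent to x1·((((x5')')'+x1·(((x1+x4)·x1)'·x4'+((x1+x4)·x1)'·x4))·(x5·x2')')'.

x1·x5

x1·((((x5')')'+x1·(((x1+x4)·x1)'·x4'+((x1+x4)·x1)'·x4))·(x5·x2')')'
= x1·((((x5')')'+x1·((x1+x4)·x1)')·(x5·x2')')'
= x1·((x5'+x1·((x1+x4)·x1)')·(x5·x2')')'
= x1·((x5'+x1·x1')·(x5·x2')')'
= x1·(x5'·(x5·x2')')'
= x1·(x5+x5·x2')
= x1·x5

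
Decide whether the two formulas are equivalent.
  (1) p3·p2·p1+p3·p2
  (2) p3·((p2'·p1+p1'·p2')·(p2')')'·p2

E1: p3·p2·p1+p3·p2
    = p3·p2
E2: p3·((p2'·p1+p1'·p2')·(p2')')'·p2
    = p3·(p2'·(p2')')'·p2
    = p3·(p2+p2')·p2
    = p3·p2
Both reduce to p3·p2, so they are equivalent.

Yes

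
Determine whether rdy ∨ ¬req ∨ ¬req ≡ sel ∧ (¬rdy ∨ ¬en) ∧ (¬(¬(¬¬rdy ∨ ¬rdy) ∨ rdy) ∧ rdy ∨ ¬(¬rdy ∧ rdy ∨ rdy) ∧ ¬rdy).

No

E1: rdy ∨ ¬req ∨ ¬req
    = rdy ∨ ¬req   (idempotence)
E2: sel ∧ (¬rdy ∨ ¬en) ∧ (¬(¬(¬¬rdy ∨ ¬rdy) ∨ rdy) ∧ rdy ∨ ¬(¬rdy ∧ rdy ∨ rdy) ∧ ¬rdy)
    = sel ∧ (¬rdy ∨ ¬en) ∧ (¬(¬rdy ∧ rdy ∨ rdy) ∧ rdy ∨ ¬(¬rdy ∧ rdy ∨ rdy) ∧ ¬rdy)   (De Morgan)
    = sel ∧ (¬rdy ∨ ¬en) ∧ ¬(¬rdy ∧ rdy ∨ rdy)   (distribution)
    = sel ∧ (¬rdy ∨ ¬en) ∧ ¬rdy   (complement / identity)
    = sel ∧ ¬rdy   (absorption)
These differ: at en=1, rdy=1, req=1, sel=0, E1 = 1 but E2 = 0.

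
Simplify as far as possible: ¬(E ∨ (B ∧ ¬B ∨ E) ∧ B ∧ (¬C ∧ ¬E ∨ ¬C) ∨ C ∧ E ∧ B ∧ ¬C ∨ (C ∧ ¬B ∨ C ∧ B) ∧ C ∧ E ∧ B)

¬E

¬(E ∨ (B ∧ ¬B ∨ E) ∧ B ∧ (¬C ∧ ¬E ∨ ¬C) ∨ C ∧ E ∧ B ∧ ¬C ∨ (C ∧ ¬B ∨ C ∧ B) ∧ C ∧ E ∧ B)
= ¬(E ∨ (B ∧ ¬B ∨ E) ∧ B ∧ (¬C ∧ ¬E ∨ ¬C) ∨ C ∧ E ∧ B ∧ ¬C ∨ C ∧ C ∧ E ∧ B)   — distribution
= ¬(E ∨ (B ∧ ¬B ∨ E) ∧ B ∧ (¬C ∧ ¬E ∨ ¬C) ∨ C ∧ E ∧ B)   — distribution
= ¬(E ∨ (B ∧ ¬B ∨ E) ∧ B ∧ ¬C ∨ C ∧ E ∧ B)   — absorption
= ¬(E ∨ E ∧ B ∧ ¬C ∨ C ∧ E ∧ B)   — complement / identity
= ¬(E ∨ E ∧ B)   — distribution
= ¬E   — absorption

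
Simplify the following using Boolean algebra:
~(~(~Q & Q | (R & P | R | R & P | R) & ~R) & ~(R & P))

~(~(~Q & Q | (R & P | R | R & P | R) & ~R) & ~(R & P))
= ~(~((R & P | R | R & P | R) & ~R) & ~(R & P))   [complement / identity]
= (R & P | R | R & P | R) & ~R | R & P   [De Morgan]
= (R & P | R) & ~R | R & P   [idempotence]
= R & ~R | R & P   [absorption]
= R & P   [complement / identity]

R & P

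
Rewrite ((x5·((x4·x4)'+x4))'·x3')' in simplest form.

x5+x3

((x5·((x4·x4)'+x4))'·x3')'
= x5·((x4·x4)'+x4)+x3   [De Morgan]
= x5·(x4'+x4)+x3   [idempotence]
= x5+x3   [complement / identity]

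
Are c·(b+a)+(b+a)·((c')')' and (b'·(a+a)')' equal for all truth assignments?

E1: c·(b+a)+(b+a)·((c')')'
    = c·(b+a)+(b+a)·c'   [double negation]
    = b+a   [distribution]
E2: (b'·(a+a)')'
    = (b'·a')'   [idempotence]
    = b+a   [De Morgan]
Both reduce to b+a, so they are equivalent.

Yes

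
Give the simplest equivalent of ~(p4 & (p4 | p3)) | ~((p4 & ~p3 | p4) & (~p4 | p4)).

~(p4 & (p4 | p3)) | ~((p4 & ~p3 | p4) & (~p4 | p4))
= ~(p4 & (p4 | p3)) | ~(p4 & (~p4 | p4))   [absorption]
= ~p4 | ~(p4 & (~p4 | p4))   [absorption]
= ~p4 | ~p4   [complement / identity]
= ~p4   [idempotence]

~p4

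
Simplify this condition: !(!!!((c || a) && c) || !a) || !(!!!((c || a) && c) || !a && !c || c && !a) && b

c && a

!(!!!((c || a) && c) || !a) || !(!!!((c || a) && c) || !a && !c || c && !a) && b
= !(!!!((c || a) && c) || !a) || !(!!!((c || a) && c) || !a) && b   [distribution]
= !(!!!((c || a) && c) || !a)   [absorption]
= !(!!!c || !a)   [absorption]
= !(!c || !a)   [double negation]
= c && a   [De Morgan]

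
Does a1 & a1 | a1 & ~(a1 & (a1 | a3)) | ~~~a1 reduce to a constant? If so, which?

yes, True

a1 & a1 | a1 & ~(a1 & (a1 | a3)) | ~~~a1
= a1 & a1 | a1 & ~a1 | ~~~a1   — absorption
= a1 | ~~~a1   — distribution
= a1 | ~a1   — double negation
= 1   — complement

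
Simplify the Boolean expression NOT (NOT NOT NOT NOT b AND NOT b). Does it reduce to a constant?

TRUE

NOT (NOT NOT NOT NOT b AND NOT b)
= NOT NOT NOT b OR b   (De Morgan)
= NOT b OR b   (double negation)
= TRUE   (complement)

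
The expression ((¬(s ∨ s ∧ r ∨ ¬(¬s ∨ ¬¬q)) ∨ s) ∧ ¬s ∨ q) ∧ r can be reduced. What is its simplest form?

((¬(s ∨ s ∧ r ∨ ¬(¬s ∨ ¬¬q)) ∨ s) ∧ ¬s ∨ q) ∧ r
= ((¬(s ∨ s ∧ r ∨ s ∧ ¬q) ∨ s) ∧ ¬s ∨ q) ∧ r   — De Morgan
= ((¬(s ∨ s ∧ ¬q) ∨ s) ∧ ¬s ∨ q) ∧ r   — absorption
= ((¬s ∨ s) ∧ ¬s ∨ q) ∧ r   — absorption
= (¬s ∨ q) ∧ r   — complement / identity

(¬s ∨ q) ∧ r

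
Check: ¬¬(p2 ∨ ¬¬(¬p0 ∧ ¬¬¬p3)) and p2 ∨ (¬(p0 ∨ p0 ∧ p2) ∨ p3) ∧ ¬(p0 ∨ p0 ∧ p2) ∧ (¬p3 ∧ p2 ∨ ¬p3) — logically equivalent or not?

Yes

E1: ¬¬(p2 ∨ ¬¬(¬p0 ∧ ¬¬¬p3))
    = ¬¬(p2 ∨ ¬¬(¬p0 ∧ ¬p3))   [double negation]
    = p2 ∨ ¬¬(¬p0 ∧ ¬p3)   [double negation]
    = p2 ∨ ¬p0 ∧ ¬p3   [double negation]
E2: p2 ∨ (¬(p0 ∨ p0 ∧ p2) ∨ p3) ∧ ¬(p0 ∨ p0 ∧ p2) ∧ (¬p3 ∧ p2 ∨ ¬p3)
    = p2 ∨ ¬(p0 ∨ p0 ∧ p2) ∧ (¬p3 ∧ p2 ∨ ¬p3)   [absorption]
    = p2 ∨ ¬p0 ∧ (¬p3 ∧ p2 ∨ ¬p3)   [absorption]
    = p2 ∨ ¬p0 ∧ ¬p3   [absorption]
Both reduce to p2 ∨ ¬p0 ∧ ¬p3, so they are equivalent.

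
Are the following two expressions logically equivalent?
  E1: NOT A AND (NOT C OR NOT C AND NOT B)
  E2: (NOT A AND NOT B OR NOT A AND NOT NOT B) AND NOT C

E1: NOT A AND (NOT C OR NOT C AND NOT B)
    = NOT A AND NOT C   (absorption)
E2: (NOT A AND NOT B OR NOT A AND NOT NOT B) AND NOT C
    = (NOT A AND NOT B OR NOT A AND B) AND NOT C   (double negation)
    = NOT A AND NOT C   (distribution)
Both reduce to NOT A AND NOT C, so they are equivalent.

Yes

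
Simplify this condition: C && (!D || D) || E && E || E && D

C && (!D || D) || E && E || E && D
= C && (!D || D) || E && (E || D)
= C || E && (E || D)
= C || E

C || E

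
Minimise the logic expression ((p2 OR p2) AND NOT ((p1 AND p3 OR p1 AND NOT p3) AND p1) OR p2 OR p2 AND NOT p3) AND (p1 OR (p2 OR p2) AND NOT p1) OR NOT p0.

((p2 OR p2) AND NOT ((p1 AND p3 OR p1 AND NOT p3) AND p1) OR p2 OR p2 AND NOT p3) AND (p1 OR (p2 OR p2) AND NOT p1) OR NOT p0
= ((p2 OR p2) AND NOT (p1 AND p1) OR p2 OR p2 AND NOT p3) AND (p1 OR (p2 OR p2) AND NOT p1) OR NOT p0   [distribution]
= ((p2 OR p2) AND NOT p1 OR p2 OR p2 AND NOT p3) AND (p1 OR (p2 OR p2) AND NOT p1) OR NOT p0   [idempotence]
= ((p2 OR p2) AND NOT p1 OR p2) AND (p1 OR (p2 OR p2) AND NOT p1) OR NOT p0   [absorption]
= p2 AND p1 OR (p2 OR p2) AND NOT p1 OR NOT p0   [distribution]
= p2 AND p1 OR p2 AND NOT p1 OR NOT p0   [idempotence]
= p2 OR NOT p0   [distribution]

p2 OR NOT p0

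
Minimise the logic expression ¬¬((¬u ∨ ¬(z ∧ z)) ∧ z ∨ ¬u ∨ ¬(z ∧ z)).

¬¬((¬u ∨ ¬(z ∧ z)) ∧ z ∨ ¬u ∨ ¬(z ∧ z))
= ¬¬(¬u ∨ ¬(z ∧ z))
= ¬u ∨ ¬(z ∧ z)
= ¬u ∨ ¬z

¬u ∨ ¬z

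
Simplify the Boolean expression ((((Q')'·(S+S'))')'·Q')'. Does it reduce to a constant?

1

((((Q')'·(S+S'))')'·Q')'
= ((Q')'·(S+S')·Q')'
= ((Q')'·Q')'
= Q'+Q
= 1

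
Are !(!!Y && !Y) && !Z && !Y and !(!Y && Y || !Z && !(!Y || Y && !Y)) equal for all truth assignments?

E1: !(!!Y && !Y) && !Z && !Y
    = (!Y || Y) && !Z && !Y   — De Morgan
    = !Z && !Y   — complement / identity
E2: !(!Y && Y || !Z && !(!Y || Y && !Y))
    = !(!Z && !(!Y || Y && !Y))   — complement / identity
    = Z || !Y || Y && !Y   — De Morgan
    = Z || !Y   — complement / identity
These differ: at Y=0, Z=1, E1 = 0 but E2 = 1.

No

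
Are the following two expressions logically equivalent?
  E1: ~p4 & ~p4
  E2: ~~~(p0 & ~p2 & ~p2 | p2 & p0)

No

E1: ~p4 & ~p4
    = ~p4   — idempotence
E2: ~~~(p0 & ~p2 & ~p2 | p2 & p0)
    = ~~~(p0 & ~p2 | p2 & p0)   — idempotence
    = ~~~p0   — distribution
    = ~p0   — double negation
These differ: at p0=0, p2=0, p4=1, E1 = 0 but E2 = 1.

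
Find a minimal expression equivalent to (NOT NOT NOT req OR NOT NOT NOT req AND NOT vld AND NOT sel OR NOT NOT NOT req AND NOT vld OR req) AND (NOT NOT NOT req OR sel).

NOT req OR sel

(NOT NOT NOT req OR NOT NOT NOT req AND NOT vld AND NOT sel OR NOT NOT NOT req AND NOT vld OR req) AND (NOT NOT NOT req OR sel)
= (NOT NOT NOT req OR NOT NOT NOT req AND NOT vld OR req) AND (NOT NOT NOT req OR sel)   — absorption
= (NOT NOT NOT req OR NOT NOT NOT req AND NOT vld OR req) AND (NOT req OR sel)   — double negation
= (NOT NOT NOT req OR req) AND (NOT req OR sel)   — absorption
= (NOT req OR req) AND (NOT req OR sel)   — double negation
= NOT req OR sel   — complement / identity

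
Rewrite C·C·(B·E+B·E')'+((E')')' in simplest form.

C·B'+E'

C·C·(B·E+B·E')'+((E')')'
= C·C·B'+((E')')'
= C·B'+((E')')'
= C·B'+E'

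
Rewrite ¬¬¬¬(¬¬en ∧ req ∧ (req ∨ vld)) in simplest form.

¬¬¬¬(¬¬en ∧ req ∧ (req ∨ vld))
= ¬¬¬¬(en ∧ req ∧ (req ∨ vld))   — double negation
= ¬¬(en ∧ req ∧ (req ∨ vld))   — double negation
= ¬¬(en ∧ req)   — absorption
= en ∧ req   — double negation

en ∧ req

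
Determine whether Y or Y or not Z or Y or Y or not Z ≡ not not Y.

E1: Y or Y or not Z or Y or Y or not Z
    = Y or Y or not Z   [idempotence]
    = Y or not Z   [idempotence]
E2: not not Y
    = Y   [double negation]
These differ: at Y=0, Z=0, E1 = 1 but E2 = 0.

No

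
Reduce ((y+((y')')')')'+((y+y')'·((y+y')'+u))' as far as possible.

((y+((y')')')')'+((y+y')'·((y+y')'+u))'
= ((y+y')')'+((y+y')'·((y+y')'+u))'
= ((y+y')')'+((y+y')')'
= ((y+y')')'
= y+y'
= 1

1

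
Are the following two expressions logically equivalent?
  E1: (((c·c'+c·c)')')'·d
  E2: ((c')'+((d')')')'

Yes

E1: (((c·c'+c·c)')')'·d
    = (c·c'+c·c)'·d   — double negation
    = c'·d   — distribution
E2: ((c')'+((d')')')'
    = c'·(d')'   — De Morgan
    = c'·d   — double negation
Both reduce to c'·d, so they are equivalent.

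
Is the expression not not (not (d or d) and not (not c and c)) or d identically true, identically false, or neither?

identically true

not not (not (d or d) and not (not c and c)) or d
= not (d or d or not c and c) or d
= not (d or d) or d
= not d or d
= True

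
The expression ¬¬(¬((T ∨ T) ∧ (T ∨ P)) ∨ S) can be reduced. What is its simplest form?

¬¬(¬((T ∨ T) ∧ (T ∨ P)) ∨ S)
= ¬¬(¬(T ∧ P ∨ T) ∨ S)   — distribution
= ¬¬(¬T ∨ S)   — absorption
= ¬T ∨ S   — double negation

¬T ∨ S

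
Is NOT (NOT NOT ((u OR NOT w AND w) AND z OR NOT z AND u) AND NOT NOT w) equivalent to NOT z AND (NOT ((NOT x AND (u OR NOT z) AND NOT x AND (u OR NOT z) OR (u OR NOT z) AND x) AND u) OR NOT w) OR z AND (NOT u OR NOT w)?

Yes

E1: NOT (NOT NOT ((u OR NOT w AND w) AND z OR NOT z AND u) AND NOT NOT w)
    = NOT (NOT NOT (u AND z OR NOT z AND u) AND NOT NOT w)   — complement / identity
    = NOT (NOT NOT u AND NOT NOT w)   — distribution
    = NOT u OR NOT w   — De Morgan
E2: NOT z AND (NOT ((NOT x AND (u OR NOT z) AND NOT x AND (u OR NOT z) OR (u OR NOT z) AND x) AND u) OR NOT w) OR z AND (NOT u OR NOT w)
    = NOT z AND (NOT ((NOT x AND (u OR NOT z) OR (u OR NOT z) AND x) AND u) OR NOT w) OR z AND (NOT u OR NOT w)   — idempotence
    = NOT z AND (NOT ((u OR NOT z) AND u) OR NOT w) OR z AND (NOT u OR NOT w)   — distribution
    = NOT z AND (NOT u OR NOT w) OR z AND (NOT u OR NOT w)   — absorption
    = NOT u OR NOT w   — distribution
Both reduce to NOT u OR NOT w, so they are equivalent.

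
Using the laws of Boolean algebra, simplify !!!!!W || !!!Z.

!!!!!W || !!!Z
= !!!W || !!!Z
= !!!W || !Z
= !W || !Z

!W || !Z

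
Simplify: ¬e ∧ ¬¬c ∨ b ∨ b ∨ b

¬e ∧ ¬¬c ∨ b ∨ b ∨ b
= ¬e ∧ c ∨ b ∨ b ∨ b   [double negation]
= ¬e ∧ c ∨ b ∨ b   [idempotence]
= ¬e ∧ c ∨ b   [idempotence]

¬e ∧ c ∨ b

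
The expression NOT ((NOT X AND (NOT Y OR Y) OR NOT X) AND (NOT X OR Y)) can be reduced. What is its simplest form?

NOT ((NOT X AND (NOT Y OR Y) OR NOT X) AND (NOT X OR Y))
= NOT (NOT X AND (NOT Y OR Y) AND Y OR NOT X)   (distribution)
= NOT (NOT X AND Y OR NOT X)   (complement / identity)
= NOT NOT X   (absorption)
= X   (double negation)

X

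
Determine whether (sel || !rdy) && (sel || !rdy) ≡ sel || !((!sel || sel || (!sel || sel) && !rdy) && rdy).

Yes

E1: (sel || !rdy) && (sel || !rdy)
    = sel || !rdy
E2: sel || !((!sel || sel || (!sel || sel) && !rdy) && rdy)
    = sel || !((!sel || sel) && rdy)
    = sel || !rdy
Both reduce to sel || !rdy, so they are equivalent.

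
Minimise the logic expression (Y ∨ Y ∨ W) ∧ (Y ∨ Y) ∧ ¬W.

(Y ∨ Y ∨ W) ∧ (Y ∨ Y) ∧ ¬W
= (Y ∨ Y) ∧ ¬W   (absorption)
= Y ∧ ¬W   (idempotence)

Y ∧ ¬W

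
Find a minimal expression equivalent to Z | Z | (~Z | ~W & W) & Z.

Z | Z | (~Z | ~W & W) & Z
= Z | (~Z | ~W & W) & Z   (idempotence)
= Z | ~Z & Z   (complement / identity)
= Z   (complement / identity)

Z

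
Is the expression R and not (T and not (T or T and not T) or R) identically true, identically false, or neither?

R and not (T and not (T or T and not T) or R)
= R and not (T and not T or R)
= R and not R
= False

identically false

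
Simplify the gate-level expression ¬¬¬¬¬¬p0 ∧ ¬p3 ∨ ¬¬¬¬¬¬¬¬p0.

¬¬¬¬¬¬p0 ∧ ¬p3 ∨ ¬¬¬¬¬¬¬¬p0
= ¬¬¬¬¬¬p0 ∧ ¬p3 ∨ ¬¬¬¬¬¬p0   [double negation]
= ¬¬¬¬¬¬p0   [absorption]
= ¬¬¬¬p0   [double negation]
= ¬¬p0   [double negation]
= p0   [double negation]

p0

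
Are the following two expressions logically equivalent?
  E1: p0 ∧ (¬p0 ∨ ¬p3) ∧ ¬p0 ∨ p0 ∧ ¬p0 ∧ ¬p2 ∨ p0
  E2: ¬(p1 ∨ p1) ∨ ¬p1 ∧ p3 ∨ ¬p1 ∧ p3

No

E1: p0 ∧ (¬p0 ∨ ¬p3) ∧ ¬p0 ∨ p0 ∧ ¬p0 ∧ ¬p2 ∨ p0
    = p0 ∧ ¬p0 ∨ p0 ∧ ¬p0 ∧ ¬p2 ∨ p0   (absorption)
    = p0 ∧ ¬p0 ∨ p0   (absorption)
    = p0   (complement / identity)
E2: ¬(p1 ∨ p1) ∨ ¬p1 ∧ p3 ∨ ¬p1 ∧ p3
    = ¬(p1 ∨ p1) ∨ ¬p1 ∧ p3   (idempotence)
    = ¬p1 ∨ ¬p1 ∧ p3   (idempotence)
    = ¬p1   (absorption)
These differ: at p0=1, p1=1, p2=0, p3=0, E1 = 1 but E2 = 0.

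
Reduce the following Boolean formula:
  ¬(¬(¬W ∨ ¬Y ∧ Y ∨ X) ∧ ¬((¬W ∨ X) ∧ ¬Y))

¬(¬(¬W ∨ ¬Y ∧ Y ∨ X) ∧ ¬((¬W ∨ X) ∧ ¬Y))
= ¬W ∨ ¬Y ∧ Y ∨ X ∨ (¬W ∨ X) ∧ ¬Y   — De Morgan
= ¬W ∨ X ∨ (¬W ∨ X) ∧ ¬Y   — complement / identity
= ¬W ∨ X   — absorption

¬W ∨ X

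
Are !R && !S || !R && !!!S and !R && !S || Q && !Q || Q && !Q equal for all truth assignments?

Yes

E1: !R && !S || !R && !!!S
    = !R && !S || !R && !S   (double negation)
    = !R && !S   (idempotence)
E2: !R && !S || Q && !Q || Q && !Q
    = !R && !S || Q && !Q   (complement / identity)
    = !R && !S   (complement / identity)
Both reduce to !R && !S, so they are equivalent.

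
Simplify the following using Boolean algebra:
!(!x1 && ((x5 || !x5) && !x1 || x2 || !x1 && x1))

!(!x1 && ((x5 || !x5) && !x1 || x2 || !x1 && x1))
= !(!x1 && (!x1 || x2 || !x1 && x1))   — complement / identity
= !(!x1 && (!x1 || x2))   — complement / identity
= !!x1   — absorption
= x1   — double negation

x1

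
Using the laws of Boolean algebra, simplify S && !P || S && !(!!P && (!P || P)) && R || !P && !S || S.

!P || S

S && !P || S && !(!!P && (!P || P)) && R || !P && !S || S
= S && !P || S && !(P && (!P || P)) && R || !P && !S || S
= S && !P || S && !P && R || !P && !S || S
= S && !P || !P && !S || S
= !P || S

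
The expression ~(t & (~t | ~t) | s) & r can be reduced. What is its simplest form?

~(t & (~t | ~t) | s) & r
= ~(t & ~t | s) & r
= ~s & r

~s & r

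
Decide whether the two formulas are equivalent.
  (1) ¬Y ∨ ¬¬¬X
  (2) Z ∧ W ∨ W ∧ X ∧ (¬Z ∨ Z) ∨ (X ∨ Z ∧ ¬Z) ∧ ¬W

No

E1: ¬Y ∨ ¬¬¬X
    = ¬Y ∨ ¬X
E2: Z ∧ W ∨ W ∧ X ∧ (¬Z ∨ Z) ∨ (X ∨ Z ∧ ¬Z) ∧ ¬W
    = Z ∧ W ∨ W ∧ X ∧ (¬Z ∨ Z) ∨ X ∧ ¬W
    = Z ∧ W ∨ W ∧ X ∨ X ∧ ¬W
    = Z ∧ W ∨ X
These differ: at W=0, X=0, Y=0, Z=1, E1 = 1 but E2 = 0.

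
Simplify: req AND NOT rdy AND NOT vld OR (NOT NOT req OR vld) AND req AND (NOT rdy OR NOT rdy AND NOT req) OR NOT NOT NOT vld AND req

req AND NOT rdy AND NOT vld OR (NOT NOT req OR vld) AND req AND (NOT rdy OR NOT rdy AND NOT req) OR NOT NOT NOT vld AND req
= req AND NOT rdy AND NOT vld OR (req OR vld) AND req AND (NOT rdy OR NOT rdy AND NOT req) OR NOT NOT NOT vld AND req   [double negation]
= req AND NOT rdy AND NOT vld OR (req OR vld) AND req AND NOT rdy OR NOT NOT NOT vld AND req   [absorption]
= req AND NOT rdy AND NOT vld OR req AND NOT rdy OR NOT NOT NOT vld AND req   [absorption]
= req AND NOT rdy AND NOT vld OR req AND NOT rdy OR NOT vld AND req   [double negation]
= req AND NOT rdy OR NOT vld AND req   [absorption]
= req AND (NOT rdy OR NOT vld)   [distribution]

req AND (NOT rdy OR NOT vld)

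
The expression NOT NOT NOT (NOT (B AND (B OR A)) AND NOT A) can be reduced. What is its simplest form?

NOT NOT NOT (NOT (B AND (B OR A)) AND NOT A)
= NOT NOT NOT (NOT B AND NOT A)
= NOT NOT (B OR A)
= B OR A

B OR A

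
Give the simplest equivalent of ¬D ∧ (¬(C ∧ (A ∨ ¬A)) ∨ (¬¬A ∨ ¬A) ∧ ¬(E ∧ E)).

¬D ∧ (¬C ∨ ¬E)

¬D ∧ (¬(C ∧ (A ∨ ¬A)) ∨ (¬¬A ∨ ¬A) ∧ ¬(E ∧ E))
= ¬D ∧ (¬C ∨ (¬¬A ∨ ¬A) ∧ ¬(E ∧ E))
= ¬D ∧ (¬C ∨ (A ∨ ¬A) ∧ ¬(E ∧ E))
= ¬D ∧ (¬C ∨ ¬(E ∧ E))
= ¬D ∧ (¬C ∨ ¬E)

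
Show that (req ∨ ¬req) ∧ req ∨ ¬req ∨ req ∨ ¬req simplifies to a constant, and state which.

True

(req ∨ ¬req) ∧ req ∨ ¬req ∨ req ∨ ¬req
= req ∨ ¬req ∨ req ∨ ¬req   [complement / identity]
= req ∨ ¬req   [idempotence]
= True   [complement]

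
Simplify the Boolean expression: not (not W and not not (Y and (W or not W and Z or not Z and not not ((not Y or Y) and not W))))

W or not Y

not (not W and not not (Y and (W or not W and Z or not Z and not not ((not Y or Y) and not W))))
= not (not W and not not (Y and (W or not W and Z or not Z and (not Y or Y) and not W)))   — double negation
= not (not W and not not (Y and (W or not W and Z or not Z and not W)))   — complement / identity
= not (not W and not not (Y and (W or not W)))   — distribution
= not (not W and not not Y)   — complement / identity
= W or not Y   — De Morgan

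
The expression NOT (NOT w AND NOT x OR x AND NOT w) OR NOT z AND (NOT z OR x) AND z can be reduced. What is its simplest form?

w

NOT (NOT w AND NOT x OR x AND NOT w) OR NOT z AND (NOT z OR x) AND z
= NOT NOT w OR NOT z AND (NOT z OR x) AND z
= NOT NOT w OR NOT z AND z
= NOT NOT w
= w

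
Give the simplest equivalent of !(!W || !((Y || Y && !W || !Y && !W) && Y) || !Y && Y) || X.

!(!W || !((Y || Y && !W || !Y && !W) && Y) || !Y && Y) || X
= !(!W || !((Y || Y && !W || !Y && !W) && Y)) || X   [complement / identity]
= W && (Y || Y && !W || !Y && !W) && Y || X   [De Morgan]
= W && (Y || !W) && Y || X   [distribution]
= W && Y || X   [absorption]

W && Y || X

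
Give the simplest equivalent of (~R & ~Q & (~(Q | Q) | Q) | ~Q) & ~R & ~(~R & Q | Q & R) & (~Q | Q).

(~R & ~Q & (~(Q | Q) | Q) | ~Q) & ~R & ~(~R & Q | Q & R) & (~Q | Q)
= (~R & ~Q & (~(Q | Q) | Q) | ~Q) & ~R & ~Q & (~Q | Q)   [distribution]
= (~R & ~Q & (~Q | Q) | ~Q) & ~R & ~Q & (~Q | Q)   [idempotence]
= ~R & ~Q & (~Q | Q)   [absorption]
= ~R & ~Q   [complement / identity]

~R & ~Q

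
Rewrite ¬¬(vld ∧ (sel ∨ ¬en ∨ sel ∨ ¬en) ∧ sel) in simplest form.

vld ∧ sel

¬¬(vld ∧ (sel ∨ ¬en ∨ sel ∨ ¬en) ∧ sel)
= vld ∧ (sel ∨ ¬en ∨ sel ∨ ¬en) ∧ sel   (double negation)
= vld ∧ (sel ∨ ¬en) ∧ sel   (idempotence)
= vld ∧ sel   (absorption)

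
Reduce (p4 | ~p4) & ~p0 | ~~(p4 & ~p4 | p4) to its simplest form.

(p4 | ~p4) & ~p0 | ~~(p4 & ~p4 | p4)
= (p4 | ~p4) & ~p0 | ~~p4
= (p4 | ~p4) & ~p0 | p4
= ~p0 | p4

~p0 | p4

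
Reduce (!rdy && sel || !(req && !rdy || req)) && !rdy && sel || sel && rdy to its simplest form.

(!rdy && sel || !(req && !rdy || req)) && !rdy && sel || sel && rdy
= (!rdy && sel || !req) && !rdy && sel || sel && rdy   — absorption
= !rdy && sel || sel && rdy   — absorption
= sel   — distribution

sel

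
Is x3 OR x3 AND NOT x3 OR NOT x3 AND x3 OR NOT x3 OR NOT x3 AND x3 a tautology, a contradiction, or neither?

tautology

x3 OR x3 AND NOT x3 OR NOT x3 AND x3 OR NOT x3 OR NOT x3 AND x3
= x3 OR x3 AND NOT x3 OR NOT x3 OR NOT x3 AND x3   — complement / identity
= x3 OR x3 AND NOT x3 OR NOT x3   — complement / identity
= x3 OR NOT x3   — complement / identity
= TRUE   — complement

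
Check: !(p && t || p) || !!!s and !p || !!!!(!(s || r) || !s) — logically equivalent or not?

E1: !(p && t || p) || !!!s
    = !p || !!!s   [absorption]
    = !p || !s   [double negation]
E2: !p || !!!!(!(s || r) || !s)
    = !p || !!!((s || r) && s)   [De Morgan]
    = !p || !((s || r) && s)   [double negation]
    = !p || !s   [absorption]
Both reduce to !p || !s, so they are equivalent.

Yes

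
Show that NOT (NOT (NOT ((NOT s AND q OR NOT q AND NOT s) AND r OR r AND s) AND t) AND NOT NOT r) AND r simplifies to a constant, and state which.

FALSE

NOT (NOT (NOT ((NOT s AND q OR NOT q AND NOT s) AND r OR r AND s) AND t) AND NOT NOT r) AND r
= NOT (NOT (NOT (NOT s AND r OR r AND s) AND t) AND NOT NOT r) AND r   — distribution
= NOT (NOT (NOT r AND t) AND NOT NOT r) AND r   — distribution
= (NOT r AND t OR NOT r) AND r   — De Morgan
= NOT r AND r   — absorption
= FALSE   — complement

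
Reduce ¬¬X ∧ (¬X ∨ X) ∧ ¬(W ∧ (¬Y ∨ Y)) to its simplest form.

¬¬X ∧ (¬X ∨ X) ∧ ¬(W ∧ (¬Y ∨ Y))
= X ∧ (¬X ∨ X) ∧ ¬(W ∧ (¬Y ∨ Y))   (double negation)
= X ∧ ¬(W ∧ (¬Y ∨ Y))   (complement / identity)
= X ∧ ¬W   (complement / identity)

X ∧ ¬W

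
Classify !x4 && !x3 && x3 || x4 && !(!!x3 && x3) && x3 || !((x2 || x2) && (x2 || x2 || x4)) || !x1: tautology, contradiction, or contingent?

contingent

!x4 && !x3 && x3 || x4 && !(!!x3 && x3) && x3 || !((x2 || x2) && (x2 || x2 || x4)) || !x1
= !x4 && !x3 && x3 || x4 && !(x3 && x3) && x3 || !((x2 || x2) && (x2 || x2 || x4)) || !x1   [double negation]
= !x4 && !x3 && x3 || x4 && !(x3 && x3) && x3 || !(x2 || x2) || !x1   [absorption]
= !x4 && !x3 && x3 || x4 && !x3 && x3 || !(x2 || x2) || !x1   [idempotence]
= !x3 && x3 || !(x2 || x2) || !x1   [distribution]
= !(x2 || x2) || !x1   [complement / identity]
= !x2 || !x1   [idempotence]
This depends on x1, x2, so it is not a constant.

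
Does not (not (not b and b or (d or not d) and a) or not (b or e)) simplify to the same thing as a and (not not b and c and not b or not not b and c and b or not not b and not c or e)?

E1: not (not (not b and b or (d or not d) and a) or not (b or e))
    = not (not (not b and b or a) or not (b or e))
    = not (not a or not (b or e))
    = a and (b or e)
E2: a and (not not b and c and not b or not not b and c and b or not not b and not c or e)
    = a and (not not b and c or not not b and not c or e)
    = a and (not not b or e)
    = a and (b or e)
Both reduce to a and (b or e), so they are equivalent.

Yes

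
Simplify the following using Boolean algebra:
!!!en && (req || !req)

!!!en && (req || !req)
= !!!en   [complement / identity]
= !en   [double negation]

!en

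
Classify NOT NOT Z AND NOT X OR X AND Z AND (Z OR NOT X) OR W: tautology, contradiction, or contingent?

NOT NOT Z AND NOT X OR X AND Z AND (Z OR NOT X) OR W
= Z AND NOT X OR X AND Z AND (Z OR NOT X) OR W   — double negation
= Z AND NOT X OR X AND Z OR W   — absorption
= Z OR W   — distribution
This depends on W, Z, so it is not a constant.

contingent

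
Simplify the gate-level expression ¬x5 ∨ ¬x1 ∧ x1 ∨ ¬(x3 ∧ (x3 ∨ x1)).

¬x5 ∨ ¬x1 ∧ x1 ∨ ¬(x3 ∧ (x3 ∨ x1))
= ¬x5 ∨ ¬x1 ∧ x1 ∨ ¬x3   [absorption]
= ¬x5 ∨ ¬x3   [complement / identity]

¬x5 ∨ ¬x3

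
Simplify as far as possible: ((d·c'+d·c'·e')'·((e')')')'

((d·c'+d·c'·e')'·((e')')')'
= ((d·c'+d·c'·e')'·e')'   [double negation]
= ((d·c')'·e')'   [absorption]
= d·c'+e   [De Morgan]

d·c'+e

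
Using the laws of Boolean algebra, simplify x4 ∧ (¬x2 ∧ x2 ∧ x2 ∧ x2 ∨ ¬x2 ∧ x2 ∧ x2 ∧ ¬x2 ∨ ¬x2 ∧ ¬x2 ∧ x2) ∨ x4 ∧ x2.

x4 ∧ (¬x2 ∧ x2 ∧ x2 ∧ x2 ∨ ¬x2 ∧ x2 ∧ x2 ∧ ¬x2 ∨ ¬x2 ∧ ¬x2 ∧ x2) ∨ x4 ∧ x2
= (¬x2 ∧ x2 ∧ x2 ∧ x2 ∨ ¬x2 ∧ x2 ∧ x2 ∧ ¬x2 ∨ ¬x2 ∧ ¬x2 ∧ x2 ∨ x2) ∧ x4
= (¬x2 ∧ x2 ∧ x2 ∨ ¬x2 ∧ ¬x2 ∧ x2 ∨ x2) ∧ x4
= (¬x2 ∧ x2 ∨ x2) ∧ x4
= x2 ∧ x4

x2 ∧ x4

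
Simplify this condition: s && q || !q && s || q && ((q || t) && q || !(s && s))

s && q || !q && s || q && ((q || t) && q || !(s && s))
= s && q || !q && s || q && ((q || t) && q || !s)   — idempotence
= s || q && ((q || t) && q || !s)   — distribution
= s || q && (q || !s)   — absorption
= s || q   — absorption

s || q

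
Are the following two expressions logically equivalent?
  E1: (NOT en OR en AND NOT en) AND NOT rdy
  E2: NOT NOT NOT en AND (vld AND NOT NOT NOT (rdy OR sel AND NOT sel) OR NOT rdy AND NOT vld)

E1: (NOT en OR en AND NOT en) AND NOT rdy
    = NOT en AND NOT rdy
E2: NOT NOT NOT en AND (vld AND NOT NOT NOT (rdy OR sel AND NOT sel) OR NOT rdy AND NOT vld)
    = NOT en AND (vld AND NOT NOT NOT (rdy OR sel AND NOT sel) OR NOT rdy AND NOT vld)
    = NOT en AND (vld AND NOT NOT NOT rdy OR NOT rdy AND NOT vld)
    = NOT en AND (vld AND NOT rdy OR NOT rdy AND NOT vld)
    = NOT en AND NOT rdy
Both reduce to NOT en AND NOT rdy, so they are equivalent.

Yes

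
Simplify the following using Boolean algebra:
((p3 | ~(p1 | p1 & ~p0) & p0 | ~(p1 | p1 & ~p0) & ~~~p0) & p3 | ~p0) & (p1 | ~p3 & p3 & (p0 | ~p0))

((p3 | ~(p1 | p1 & ~p0) & p0 | ~(p1 | p1 & ~p0) & ~~~p0) & p3 | ~p0) & (p1 | ~p3 & p3 & (p0 | ~p0))
= ((p3 | ~(p1 | p1 & ~p0) & p0 | ~(p1 | p1 & ~p0) & ~p0) & p3 | ~p0) & (p1 | ~p3 & p3 & (p0 | ~p0))   (double negation)
= ((p3 | ~(p1 | p1 & ~p0) & p0 | ~(p1 | p1 & ~p0) & ~p0) & p3 | ~p0) & (p1 | ~p3 & p3)   (complement / identity)
= ((p3 | ~(p1 | p1 & ~p0)) & p3 | ~p0) & (p1 | ~p3 & p3)   (distribution)
= ((p3 | ~p1) & p3 | ~p0) & (p1 | ~p3 & p3)   (absorption)
= (p3 | ~p0) & (p1 | ~p3 & p3)   (absorption)
= (p3 | ~p0) & p1   (complement / identity)

(p3 | ~p0) & p1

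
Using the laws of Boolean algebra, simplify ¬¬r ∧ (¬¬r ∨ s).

¬¬r ∧ (¬¬r ∨ s)
= ¬¬r
= r

r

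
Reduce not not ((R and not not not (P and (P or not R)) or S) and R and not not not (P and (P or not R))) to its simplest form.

R and not P

not not ((R and not not not (P and (P or not R)) or S) and R and not not not (P and (P or not R)))
= not not (R and not not not (P and (P or not R)))
= not not (R and not (P and (P or not R)))
= R and not (P and (P or not R))
= R and not P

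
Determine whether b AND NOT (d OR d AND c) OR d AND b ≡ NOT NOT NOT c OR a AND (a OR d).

E1: b AND NOT (d OR d AND c) OR d AND b
    = b AND NOT d OR d AND b
    = b
E2: NOT NOT NOT c OR a AND (a OR d)
    = NOT NOT NOT c OR a
    = NOT c OR a
These differ: at a=0, b=0, c=0, d=1, E1 = 0 but E2 = 1.

No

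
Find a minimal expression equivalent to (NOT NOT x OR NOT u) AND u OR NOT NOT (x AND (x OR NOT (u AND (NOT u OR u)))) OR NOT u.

(NOT NOT x OR NOT u) AND u OR NOT NOT (x AND (x OR NOT (u AND (NOT u OR u)))) OR NOT u
= (NOT NOT x OR NOT u) AND u OR NOT NOT (x AND (x OR NOT u)) OR NOT u   — complement / identity
= (NOT NOT x OR NOT u) AND u OR NOT NOT x OR NOT u   — absorption
= NOT NOT x OR NOT u   — absorption
= x OR NOT u   — double negation

x OR NOT u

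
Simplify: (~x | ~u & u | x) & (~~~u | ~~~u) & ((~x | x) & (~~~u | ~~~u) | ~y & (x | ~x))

(~x | ~u & u | x) & (~~~u | ~~~u) & ((~x | x) & (~~~u | ~~~u) | ~y & (x | ~x))
= (~x | ~u & u | x) & (~~~u | ~~~u) & ((~x | x) & (~~~u | ~~~u) | ~y)   (complement / identity)
= (~x | x) & (~~~u | ~~~u) & ((~x | x) & (~~~u | ~~~u) | ~y)   (complement / identity)
= (~x | x) & (~~~u | ~~~u)   (absorption)
= ~~~u | ~~~u   (complement / identity)
= ~~~u   (idempotence)
= ~u   (double negation)

~u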